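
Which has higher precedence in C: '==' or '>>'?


'>>' is shift (level 8); '==' is equality (level 6)
Higher level binds tighter
'>>' has higher precedence than '=='


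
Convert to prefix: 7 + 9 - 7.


left-to-right (same/higher precedence on left): tree is (- (+ 7 9) 7)
Prefix: - + 7 9 7


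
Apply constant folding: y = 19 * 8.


19 * 8 = 152 at compile time
Optimized: y = 152


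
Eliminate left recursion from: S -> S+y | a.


Left-recursive alternatives: S+y; non-recursive: a
Introduce S': S -> aS', S' -> +yS' | ε


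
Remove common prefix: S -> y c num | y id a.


Common prefix: 'y'
Factored: S -> y S', S' -> c num | id a


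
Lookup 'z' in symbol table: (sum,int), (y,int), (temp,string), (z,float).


Lookup 'z' → type float


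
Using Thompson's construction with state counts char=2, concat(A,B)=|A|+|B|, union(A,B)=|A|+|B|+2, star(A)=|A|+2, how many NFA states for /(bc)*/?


Syntax tree has 2 char leaf(s), 0 union(s), 1 star(s)
chars contribute 2×2 = 4; each union adds +2; each star adds +2
Total: 4 + 0 + 2 = 6 states


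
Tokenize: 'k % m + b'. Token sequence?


Scan left to right, longest-match per lexeme
Tokens: ID(k), OP(%), ID(m), OP(+), ID(b)


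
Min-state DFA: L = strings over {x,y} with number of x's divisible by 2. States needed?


Track (count of x) mod 2: states 0..1, accept at 0
Minimal DFA: 2 states


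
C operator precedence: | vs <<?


'<<' is shift (level 8); '|' is bitwise OR (level 3)
Higher level binds tighter
'<<' has higher precedence than '|'


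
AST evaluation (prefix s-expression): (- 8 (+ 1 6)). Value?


Evaluate inner: (+ 1 6) = 7
Evaluate root: (- 8 7) = 1
Result: 1


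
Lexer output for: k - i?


Scan left to right, longest-match per lexeme
Tokens: ID(k), OP(-), ID(i)


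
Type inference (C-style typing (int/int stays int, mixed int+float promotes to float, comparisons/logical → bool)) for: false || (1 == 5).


Operand types: bool || bool
Rule: logical operators take bool operands and yield bool
Result type: bool


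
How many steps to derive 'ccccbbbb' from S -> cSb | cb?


Derivation: S => cSb => ccSbb => cccSbbb => ccccbbbb
Steps: 4


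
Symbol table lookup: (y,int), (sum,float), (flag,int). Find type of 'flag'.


Lookup 'flag' → type int


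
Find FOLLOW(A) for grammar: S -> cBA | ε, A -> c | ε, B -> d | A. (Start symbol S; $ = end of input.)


$ ∈ FOLLOW(S). For each A -> αBβ: add FIRST(β)\{ε} to FOLLOW(B); if β nullable, add FOLLOW(A).
FOLLOW(A) = {$, c}


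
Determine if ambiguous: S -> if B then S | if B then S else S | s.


dangling else: 'if B then if B then s else s' parses two ways
Ambiguous


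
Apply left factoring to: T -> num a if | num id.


Common prefix: 'num'
Factored: T -> num T', T' -> a if | id


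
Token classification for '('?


Pattern: delimiter/punctuation
Type: PUNCTUATION


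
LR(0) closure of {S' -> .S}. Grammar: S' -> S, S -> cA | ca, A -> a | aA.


Start: S' -> .S
For each item with dot before a nonterminal B, add B -> .γ for every B-production
Closure: [S' -> .S, S -> .cA, S -> .ca]


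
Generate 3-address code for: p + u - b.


Break into single-operator statements:
t1 = p + u
t2 = t1 - b


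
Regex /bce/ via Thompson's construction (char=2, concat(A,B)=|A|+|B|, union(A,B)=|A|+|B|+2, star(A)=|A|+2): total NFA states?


Syntax tree has 3 char leaf(s), 0 union(s), 0 star(s)
chars contribute 3×2 = 6; each union adds +2; each star adds +2
Total: 6 + 0 + 0 = 6 states


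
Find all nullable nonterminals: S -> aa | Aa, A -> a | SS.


A nonterminal is nullable iff some alternative derives ε (directly, or every symbol in it is nullable)
Nullable: {}


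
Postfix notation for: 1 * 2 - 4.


Left to right (same or higher precedence on left)
Postfix: 1 2 * 4 -


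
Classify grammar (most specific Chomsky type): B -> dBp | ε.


Single nonterminal LHS, but d^n p^n is not regular
Classification: Type 2 (Context-Free)


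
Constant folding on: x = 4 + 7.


4 + 7 = 11 at compile time
Optimized: x = 11


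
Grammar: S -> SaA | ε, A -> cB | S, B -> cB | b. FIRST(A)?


Per alternative of A: FIRST(cB) = {c}; FIRST(S) = {a, ε}
FIRST(A) = {a, c, ε}


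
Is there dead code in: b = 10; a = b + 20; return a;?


b is read by a's definition; a is returned
No dead code


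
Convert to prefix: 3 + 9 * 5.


'*' binds tighter: tree is (+ 3 (* 9 5))
Prefix: + 3 * 9 5


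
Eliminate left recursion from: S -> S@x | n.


Left-recursive alternatives: S@x; non-recursive: n
Introduce S': S -> nS', S' -> @xS' | ε


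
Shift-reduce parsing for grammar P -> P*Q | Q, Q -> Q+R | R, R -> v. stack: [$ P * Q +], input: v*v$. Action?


no handle; shift 'v'
Action: shift


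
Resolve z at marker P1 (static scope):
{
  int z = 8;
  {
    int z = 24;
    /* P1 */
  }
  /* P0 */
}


z declared in the same block as P1
z = 24


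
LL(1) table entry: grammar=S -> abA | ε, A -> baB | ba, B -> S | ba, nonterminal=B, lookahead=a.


For [B, a]: 'a' ∈ FIRST(S)
Entry: B -> S


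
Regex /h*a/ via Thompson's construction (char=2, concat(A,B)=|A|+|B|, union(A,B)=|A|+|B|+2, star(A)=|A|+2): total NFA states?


Syntax tree has 2 char leaf(s), 0 union(s), 1 star(s)
chars contribute 2×2 = 4; each union adds +2; each star adds +2
Total: 4 + 0 + 2 = 6 states


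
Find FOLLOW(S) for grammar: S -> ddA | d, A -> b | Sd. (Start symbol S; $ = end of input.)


$ ∈ FOLLOW(S). For each A -> αBβ: add FIRST(β)\{ε} to FOLLOW(B); if β nullable, add FOLLOW(A).
FOLLOW(S) = {$, d}


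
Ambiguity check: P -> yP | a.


right-linear, alternatives start with distinct terminals 'y' vs 'a': unique leftmost derivation
Unambiguous


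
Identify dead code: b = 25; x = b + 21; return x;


b is read by x's definition; x is returned
No dead code


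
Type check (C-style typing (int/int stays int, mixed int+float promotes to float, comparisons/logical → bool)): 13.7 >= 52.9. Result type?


Operand types: float >= float
Rule: comparison yields bool
Result type: bool


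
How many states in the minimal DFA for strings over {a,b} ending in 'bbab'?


Track the longest suffix of input matching a prefix of 'bbab': 5 classes (prefixes of length 0..4)
Minimal DFA: 5 states


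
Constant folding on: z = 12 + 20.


12 + 20 = 32 at compile time
Optimized: z = 32


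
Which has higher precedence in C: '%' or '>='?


'%' is multiplicative (level 10); '>=' is relational (level 7)
Higher level binds tighter
'%' has higher precedence than '>='


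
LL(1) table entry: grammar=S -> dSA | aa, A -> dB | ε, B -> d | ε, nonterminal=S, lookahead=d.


For [S, d]: 'd' ∈ FIRST(dSA)
Entry: S -> dSA


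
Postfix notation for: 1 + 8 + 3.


Left to right (same or higher precedence on left)
Postfix: 1 8 + 3 +


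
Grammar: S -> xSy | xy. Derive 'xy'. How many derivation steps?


Derivation: S => xy
Steps: 1


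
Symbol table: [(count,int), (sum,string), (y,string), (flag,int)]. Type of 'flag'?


Lookup 'flag' → type int


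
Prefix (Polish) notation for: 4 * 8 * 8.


left-to-right (same/higher precedence on left): tree is (* (* 4 8) 8)
Prefix: * * 4 8 8


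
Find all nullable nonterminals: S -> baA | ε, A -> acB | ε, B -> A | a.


A nonterminal is nullable iff some alternative derives ε (directly, or every symbol in it is nullable)
Nullable: {A, B, S}


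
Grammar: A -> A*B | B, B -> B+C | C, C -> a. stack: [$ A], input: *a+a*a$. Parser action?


shift '*' to continue A -> A*B
Action: shift


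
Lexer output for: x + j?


Scan left to right, longest-match per lexeme
Tokens: ID(x), OP(+), ID(j)


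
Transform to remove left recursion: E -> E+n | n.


Left-recursive alternatives: E+n; non-recursive: n
Introduce E': E -> nE', E' -> +nE' | ε


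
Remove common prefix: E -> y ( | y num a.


Common prefix: 'y'
Factored: E -> y E', E' -> ( | num a


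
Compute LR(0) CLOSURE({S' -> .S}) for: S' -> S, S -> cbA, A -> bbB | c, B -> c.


Start: S' -> .S
For each item with dot before a nonterminal B, add B -> .γ for every B-production
Closure: [S' -> .S, S -> .cbA]


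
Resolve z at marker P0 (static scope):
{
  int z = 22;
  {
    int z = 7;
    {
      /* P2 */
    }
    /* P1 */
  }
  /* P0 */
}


z declared in the same block as P0
z = 22


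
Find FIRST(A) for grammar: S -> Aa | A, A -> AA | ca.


Per alternative of A: FIRST(AA) = {c}; FIRST(ca) = {c}
FIRST(A) = {c}


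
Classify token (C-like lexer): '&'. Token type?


Pattern: operator symbol
Type: OPERATOR


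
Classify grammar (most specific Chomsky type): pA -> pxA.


LHS has context (more than one symbol) and |LHS| ≤ |RHS|
Classification: Type 1 (Context-Sensitive)


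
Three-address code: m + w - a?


Break into single-operator statements:
t1 = m + w
t2 = t1 - a


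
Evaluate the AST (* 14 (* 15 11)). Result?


Evaluate inner: (* 15 11) = 165
Evaluate root: (* 14 165) = 2310
Result: 2310


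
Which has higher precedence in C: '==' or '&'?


'==' is equality (level 6); '&' is bitwise AND (level 5)
Higher level binds tighter
'==' has higher precedence than '&'


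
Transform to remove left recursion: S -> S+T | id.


Left-recursive alternatives: S+T; non-recursive: id
Introduce S': S -> idS', S' -> +TS' | ε


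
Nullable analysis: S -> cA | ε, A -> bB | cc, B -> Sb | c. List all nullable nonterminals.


A nonterminal is nullable iff some alternative derives ε (directly, or every symbol in it is nullable)
Nullable: {S}


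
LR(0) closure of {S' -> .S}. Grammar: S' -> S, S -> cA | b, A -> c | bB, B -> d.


Start: S' -> .S
For each item with dot before a nonterminal B, add B -> .γ for every B-production
Closure: [S' -> .S, S -> .cA, S -> .b]


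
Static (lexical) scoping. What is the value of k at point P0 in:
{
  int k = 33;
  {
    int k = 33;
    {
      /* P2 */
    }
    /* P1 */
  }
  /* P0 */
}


k declared in the same block as P0
k = 33


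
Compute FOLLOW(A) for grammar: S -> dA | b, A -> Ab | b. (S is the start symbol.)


$ ∈ FOLLOW(S). For each A -> αBβ: add FIRST(β)\{ε} to FOLLOW(B); if β nullable, add FOLLOW(A).
FOLLOW(A) = {$, b}


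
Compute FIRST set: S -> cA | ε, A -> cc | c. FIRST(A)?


Per alternative of A: FIRST(cc) = {c}; FIRST(c) = {c}
FIRST(A) = {c}


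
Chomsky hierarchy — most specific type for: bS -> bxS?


LHS has context (more than one symbol) and |LHS| ≤ |RHS|
Classification: Type 1 (Context-Sensitive)


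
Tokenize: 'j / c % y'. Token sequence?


Scan left to right, longest-match per lexeme
Tokens: ID(j), OP(/), ID(c), OP(%), ID(y)


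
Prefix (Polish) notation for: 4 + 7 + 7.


left-to-right (same/higher precedence on left): tree is (+ (+ 4 7) 7)
Prefix: + + 4 7 7


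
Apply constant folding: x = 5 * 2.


5 * 2 = 10 at compile time
Optimized: x = 10


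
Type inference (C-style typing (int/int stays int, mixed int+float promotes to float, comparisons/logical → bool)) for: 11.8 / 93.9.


Operand types: float / float
Rule: mixed int/float promotes to float; int/int stays int
Result type: float


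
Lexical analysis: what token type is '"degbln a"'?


Pattern: double-quoted sequence
Type: STRING_LITERAL


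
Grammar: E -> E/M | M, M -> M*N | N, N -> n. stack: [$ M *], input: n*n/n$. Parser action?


no handle; shift 'n'
Action: shift


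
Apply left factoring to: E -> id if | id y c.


Common prefix: 'id'
Factored: E -> id E', E' -> if | y c


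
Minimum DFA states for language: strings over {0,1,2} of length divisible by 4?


Track length mod 4: states 0..3, accept at 0
Minimal DFA: 4 states


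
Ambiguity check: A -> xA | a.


right-linear, alternatives start with distinct terminals 'x' vs 'a': unique leftmost derivation
Unambiguous


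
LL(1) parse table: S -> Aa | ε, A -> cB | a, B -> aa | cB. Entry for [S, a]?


For [S, a]: 'a' ∈ FIRST(Aa)
Entry: S -> Aa


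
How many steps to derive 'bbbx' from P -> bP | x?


Derivation: P => bP => bbP => bbbP => bbbx
Steps: 4


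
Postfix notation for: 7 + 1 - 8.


Left to right (same or higher precedence on left)
Postfix: 7 1 + 8 -


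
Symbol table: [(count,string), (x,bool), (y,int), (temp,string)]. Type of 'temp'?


Lookup 'temp' → type string


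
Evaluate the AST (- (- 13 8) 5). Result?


Evaluate inner: (- 13 8) = 5
Evaluate root: (- 5 5) = 0
Result: 0


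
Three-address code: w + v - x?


Break into single-operator statements:
t1 = w + v
t2 = t1 - x


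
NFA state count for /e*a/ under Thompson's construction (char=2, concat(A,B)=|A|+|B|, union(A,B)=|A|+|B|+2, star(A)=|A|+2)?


Syntax tree has 2 char leaf(s), 0 union(s), 1 star(s)
chars contribute 2×2 = 4; each union adds +2; each star adds +2
Total: 4 + 0 + 2 = 6 states


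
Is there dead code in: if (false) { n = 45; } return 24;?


condition is constant false, so the whole block is unreachable
Dead: 'if (false) { n = 45; }'


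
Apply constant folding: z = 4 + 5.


4 + 5 = 9 at compile time
Optimized: z = 9


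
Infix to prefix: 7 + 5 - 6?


left-to-right (same/higher precedence on left): tree is (- (+ 7 5) 6)
Prefix: - + 7 5 6


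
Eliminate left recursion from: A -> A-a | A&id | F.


Left-recursive alternatives: A-a, A&id; non-recursive: F
Introduce A': A -> FA', A' -> -aA' | &idA' | ε


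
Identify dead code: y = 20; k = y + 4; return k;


y is read by k's definition; k is returned
No dead code


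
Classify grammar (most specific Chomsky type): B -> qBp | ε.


Single nonterminal LHS, but q^n p^n is not regular
Classification: Type 2 (Context-Free)


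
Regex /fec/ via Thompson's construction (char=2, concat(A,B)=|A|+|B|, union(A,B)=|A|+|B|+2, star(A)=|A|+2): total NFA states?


Syntax tree has 3 char leaf(s), 0 union(s), 0 star(s)
chars contribute 3×2 = 6; each union adds +2; each star adds +2
Total: 6 + 0 + 0 = 6 states


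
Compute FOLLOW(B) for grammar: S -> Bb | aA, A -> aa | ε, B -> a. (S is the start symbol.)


$ ∈ FOLLOW(S). For each A -> αBβ: add FIRST(β)\{ε} to FOLLOW(B); if β nullable, add FOLLOW(A).
FOLLOW(B) = {b}


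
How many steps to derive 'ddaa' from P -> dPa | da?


Derivation: P => dPa => ddaa
Steps: 2


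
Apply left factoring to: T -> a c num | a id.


Common prefix: 'a'
Factored: T -> a T', T' -> c num | id


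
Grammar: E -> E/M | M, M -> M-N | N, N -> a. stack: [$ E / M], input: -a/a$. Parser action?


'-' can extend M; shift to build M -> M-N
Action: shift


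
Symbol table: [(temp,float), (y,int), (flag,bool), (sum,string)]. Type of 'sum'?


Lookup 'sum' → type string


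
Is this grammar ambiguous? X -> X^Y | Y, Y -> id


precedence layered via separate nonterminal Y: deterministic
Unambiguous


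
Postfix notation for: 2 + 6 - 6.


Left to right (same or higher precedence on left)
Postfix: 2 6 + 6 -


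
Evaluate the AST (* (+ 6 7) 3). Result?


Evaluate inner: (+ 6 7) = 13
Evaluate root: (* 13 3) = 39
Result: 39


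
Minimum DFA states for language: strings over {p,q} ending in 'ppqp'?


Track the longest suffix of input matching a prefix of 'ppqp': 5 classes (prefixes of length 0..4)
Minimal DFA: 5 states


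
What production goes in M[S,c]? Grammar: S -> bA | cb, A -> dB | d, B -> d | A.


For [S, c]: 'c' ∈ FIRST(cb)
Entry: S -> cb


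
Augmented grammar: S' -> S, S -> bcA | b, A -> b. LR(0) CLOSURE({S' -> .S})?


Start: S' -> .S
For each item with dot before a nonterminal B, add B -> .γ for every B-production
Closure: [S' -> .S, S -> .bcA, S -> .b]


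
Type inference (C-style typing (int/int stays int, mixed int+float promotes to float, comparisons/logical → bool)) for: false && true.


Operand types: bool && bool
Rule: logical operators take bool operands and yield bool
Result type: bool


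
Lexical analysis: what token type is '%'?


Pattern: operator symbol
Type: OPERATOR


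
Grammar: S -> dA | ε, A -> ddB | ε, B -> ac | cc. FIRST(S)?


Per alternative of S: FIRST(dA) = {d}; FIRST(ε) = {ε}
FIRST(S) = {d, ε}


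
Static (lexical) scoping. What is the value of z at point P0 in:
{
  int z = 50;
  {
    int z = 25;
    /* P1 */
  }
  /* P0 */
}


z declared in the same block as P0
z = 50


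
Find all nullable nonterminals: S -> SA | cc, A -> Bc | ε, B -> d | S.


A nonterminal is nullable iff some alternative derives ε (directly, or every symbol in it is nullable)
Nullable: {A}


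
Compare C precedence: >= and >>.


'>>' is shift (level 8); '>=' is relational (level 7)
Higher level binds tighter
'>>' has higher precedence than '>='


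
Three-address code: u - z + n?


Break into single-operator statements:
t1 = u - z
t2 = t1 + n


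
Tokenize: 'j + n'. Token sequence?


Scan left to right, longest-match per lexeme
Tokens: ID(j), OP(+), ID(n)


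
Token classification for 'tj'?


Pattern: letter/underscore followed by alphanumerics, not a keyword
Type: IDENTIFIER


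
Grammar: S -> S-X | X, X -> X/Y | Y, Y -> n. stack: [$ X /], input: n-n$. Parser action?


no handle; shift 'n'
Action: shift


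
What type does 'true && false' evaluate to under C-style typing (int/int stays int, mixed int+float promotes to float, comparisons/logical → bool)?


Operand types: bool && bool
Rule: logical operators take bool operands and yield bool
Result type: bool


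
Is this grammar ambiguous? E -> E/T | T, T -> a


precedence layered via separate nonterminal T: deterministic
Unambiguous


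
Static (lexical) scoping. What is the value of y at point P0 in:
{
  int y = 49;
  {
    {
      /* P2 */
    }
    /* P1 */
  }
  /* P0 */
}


y declared in the same block as P0
y = 49


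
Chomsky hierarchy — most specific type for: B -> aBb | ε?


Single nonterminal LHS, but a^n b^n is not regular
Classification: Type 2 (Context-Free)


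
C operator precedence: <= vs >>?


'>>' is shift (level 8); '<=' is relational (level 7)
Higher level binds tighter
'>>' has higher precedence than '<='


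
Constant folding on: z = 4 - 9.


4 - 9 = -5 at compile time
Optimized: z = -5


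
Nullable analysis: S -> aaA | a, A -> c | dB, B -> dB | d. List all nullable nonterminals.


A nonterminal is nullable iff some alternative derives ε (directly, or every symbol in it is nullable)
Nullable: {}


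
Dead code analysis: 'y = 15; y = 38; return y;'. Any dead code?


first assignment to y is overwritten before any read
Dead: 'y = 15'


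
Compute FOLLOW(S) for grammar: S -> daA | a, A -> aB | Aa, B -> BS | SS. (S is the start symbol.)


$ ∈ FOLLOW(S). For each A -> αBβ: add FIRST(β)\{ε} to FOLLOW(B); if β nullable, add FOLLOW(A).
FOLLOW(S) = {$, a, d}


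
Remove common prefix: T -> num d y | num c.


Common prefix: 'num'
Factored: T -> num T', T' -> d y | c


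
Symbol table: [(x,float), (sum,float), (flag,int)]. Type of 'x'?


Lookup 'x' → type float


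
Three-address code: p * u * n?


Break into single-operator statements:
t1 = p * u
t2 = t1 * n


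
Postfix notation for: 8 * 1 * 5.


Left to right (same or higher precedence on left)
Postfix: 8 1 * 5 *


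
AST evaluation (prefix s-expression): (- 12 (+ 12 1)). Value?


Evaluate inner: (+ 12 1) = 13
Evaluate root: (- 12 13) = -1
Result: -1


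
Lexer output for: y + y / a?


Scan left to right, longest-match per lexeme
Tokens: ID(y), OP(+), ID(y), OP(/), ID(a)


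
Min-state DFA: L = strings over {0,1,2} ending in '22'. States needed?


Track the longest suffix of input matching a prefix of '22': 3 classes (prefixes of length 0..2)
Minimal DFA: 3 states


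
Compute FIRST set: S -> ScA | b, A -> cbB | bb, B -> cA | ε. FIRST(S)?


Per alternative of S: FIRST(ScA) = {b}; FIRST(b) = {b}
FIRST(S) = {b}


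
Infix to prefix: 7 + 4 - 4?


left-to-right (same/higher precedence on left): tree is (- (+ 7 4) 4)
Prefix: - + 7 4 4


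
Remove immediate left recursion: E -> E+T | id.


Left-recursive alternatives: E+T; non-recursive: id
Introduce E': E -> idE', E' -> +TE' | ε


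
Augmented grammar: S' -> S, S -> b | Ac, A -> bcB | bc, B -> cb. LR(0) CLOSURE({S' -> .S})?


Start: S' -> .S
For each item with dot before a nonterminal B, add B -> .γ for every B-production
Closure: [S' -> .S, S -> .b, S -> .Ac, A -> .bcB, A -> .bc]


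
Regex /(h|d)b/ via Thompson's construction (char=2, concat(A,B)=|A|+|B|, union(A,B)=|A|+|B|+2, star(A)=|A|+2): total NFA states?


Syntax tree has 3 char leaf(s), 1 union(s), 0 star(s)
chars contribute 3×2 = 6; each union adds +2; each star adds +2
Total: 6 + 2 + 0 = 8 states


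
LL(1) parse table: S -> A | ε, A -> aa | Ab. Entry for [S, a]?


For [S, a]: 'a' ∈ FIRST(A)
Entry: S -> A


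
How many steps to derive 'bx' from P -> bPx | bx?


Derivation: P => bx
Steps: 1


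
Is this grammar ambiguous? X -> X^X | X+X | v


'v^v+v' has two parse trees (no precedence encoded between ^ and +)
Ambiguous


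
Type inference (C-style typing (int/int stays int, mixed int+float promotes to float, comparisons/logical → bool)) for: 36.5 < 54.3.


Operand types: float < float
Rule: comparison yields bool
Result type: bool


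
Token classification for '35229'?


Pattern: digits only
Type: INTEGER_LITERAL


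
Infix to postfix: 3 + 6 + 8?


Left to right (same or higher precedence on left)
Postfix: 3 6 + 8 +


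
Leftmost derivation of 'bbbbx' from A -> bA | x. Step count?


Derivation: A => bA => bbA => bbbA => bbbbA => bbbbx
Steps: 5


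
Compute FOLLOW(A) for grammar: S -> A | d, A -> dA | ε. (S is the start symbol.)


$ ∈ FOLLOW(S). For each A -> αBβ: add FIRST(β)\{ε} to FOLLOW(B); if β nullable, add FOLLOW(A).
FOLLOW(A) = {$}


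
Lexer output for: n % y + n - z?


Scan left to right, longest-match per lexeme
Tokens: ID(n), OP(%), ID(y), OP(+), ID(n), OP(-), ID(z)


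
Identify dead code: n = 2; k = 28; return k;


n is assigned but never read
Dead: 'n = 2'


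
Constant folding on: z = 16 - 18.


16 - 18 = -2 at compile time
Optimized: z = -2


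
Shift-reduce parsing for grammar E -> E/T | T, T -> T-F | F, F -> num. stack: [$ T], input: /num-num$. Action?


lookahead ∉ {-} so T won't extend; reduce E -> T
Action: reduce (E -> T)


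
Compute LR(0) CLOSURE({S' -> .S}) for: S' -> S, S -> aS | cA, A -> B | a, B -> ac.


Start: S' -> .S
For each item with dot before a nonterminal B, add B -> .γ for every B-production
Closure: [S' -> .S, S -> .aS, S -> .cA]


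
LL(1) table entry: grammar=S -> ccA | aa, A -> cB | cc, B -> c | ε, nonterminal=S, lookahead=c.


For [S, c]: 'c' ∈ FIRST(ccA)
Entry: S -> ccA


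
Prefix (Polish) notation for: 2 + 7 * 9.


'*' binds tighter: tree is (+ 2 (* 7 9))
Prefix: + 2 * 7 9


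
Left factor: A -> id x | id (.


Common prefix: 'id'
Factored: A -> id A', A' -> x | (


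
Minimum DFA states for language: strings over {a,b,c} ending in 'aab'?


Track the longest suffix of input matching a prefix of 'aab': 4 classes (prefixes of length 0..3)
Minimal DFA: 4 states


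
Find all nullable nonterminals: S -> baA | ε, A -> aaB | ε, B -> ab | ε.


A nonterminal is nullable iff some alternative derives ε (directly, or every symbol in it is nullable)
Nullable: {A, B, S}


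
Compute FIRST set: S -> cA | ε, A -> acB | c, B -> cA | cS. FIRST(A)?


Per alternative of A: FIRST(acB) = {a}; FIRST(c) = {c}
FIRST(A) = {a, c}


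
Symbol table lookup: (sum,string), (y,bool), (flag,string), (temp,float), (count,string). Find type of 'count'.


Lookup 'count' → type string


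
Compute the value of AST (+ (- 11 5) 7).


Evaluate inner: (- 11 5) = 6
Evaluate root: (+ 6 7) = 13
Result: 13


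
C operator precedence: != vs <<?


'<<' is shift (level 8); '!=' is equality (level 6)
Higher level binds tighter
'<<' has higher precedence than '!='


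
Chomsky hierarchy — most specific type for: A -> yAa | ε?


Single nonterminal LHS, but y^n a^n is not regular
Classification: Type 2 (Context-Free)


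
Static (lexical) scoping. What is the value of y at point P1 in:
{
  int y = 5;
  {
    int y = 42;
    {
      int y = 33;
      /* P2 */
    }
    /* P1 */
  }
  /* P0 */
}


y declared in the same block as P1
y = 42


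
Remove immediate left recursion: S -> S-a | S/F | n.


Left-recursive alternatives: S-a, S/F; non-recursive: n
Introduce S': S -> nS', S' -> -aS' | /FS' | ε


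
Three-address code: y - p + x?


Break into single-operator statements:
t1 = y - p
t2 = t1 + x


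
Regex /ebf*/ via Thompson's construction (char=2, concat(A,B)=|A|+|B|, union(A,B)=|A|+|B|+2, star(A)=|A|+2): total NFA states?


Syntax tree has 3 char leaf(s), 0 union(s), 1 star(s)
chars contribute 3×2 = 6; each union adds +2; each star adds +2
Total: 6 + 0 + 2 = 8 states


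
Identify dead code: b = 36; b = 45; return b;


first assignment to b is overwritten before any read
Dead: 'b = 36'


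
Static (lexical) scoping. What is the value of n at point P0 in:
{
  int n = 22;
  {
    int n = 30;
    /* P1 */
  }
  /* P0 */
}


n declared in the same block as P0
n = 22


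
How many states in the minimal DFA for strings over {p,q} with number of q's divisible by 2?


Track (count of q) mod 2: states 0..1, accept at 0
Minimal DFA: 2 states


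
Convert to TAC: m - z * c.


Break into single-operator statements:
t1 = z * c
t2 = m - t1


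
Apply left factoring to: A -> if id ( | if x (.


Common prefix: 'if'
Factored: A -> if A', A' -> id ( | x (


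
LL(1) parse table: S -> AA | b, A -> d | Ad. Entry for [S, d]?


For [S, d]: 'd' ∈ FIRST(AA)
Entry: S -> AA


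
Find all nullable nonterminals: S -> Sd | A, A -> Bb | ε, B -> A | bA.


A nonterminal is nullable iff some alternative derives ε (directly, or every symbol in it is nullable)
Nullable: {A, B, S}


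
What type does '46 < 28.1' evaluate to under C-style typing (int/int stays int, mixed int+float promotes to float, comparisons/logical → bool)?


Operand types: int < float
Rule: comparison yields bool
Result type: bool


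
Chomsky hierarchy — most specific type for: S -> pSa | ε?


Single nonterminal LHS, but p^n a^n is not regular
Classification: Type 2 (Context-Free)


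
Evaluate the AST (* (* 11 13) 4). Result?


Evaluate inner: (* 11 13) = 143
Evaluate root: (* 143 4) = 572
Result: 572


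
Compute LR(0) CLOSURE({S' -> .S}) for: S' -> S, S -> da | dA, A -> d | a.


Start: S' -> .S
For each item with dot before a nonterminal B, add B -> .γ for every B-production
Closure: [S' -> .S, S -> .da, S -> .dA]


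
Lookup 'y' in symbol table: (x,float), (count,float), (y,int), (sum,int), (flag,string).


Lookup 'y' → type int


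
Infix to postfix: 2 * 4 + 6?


Left to right (same or higher precedence on left)
Postfix: 2 4 * 6 +


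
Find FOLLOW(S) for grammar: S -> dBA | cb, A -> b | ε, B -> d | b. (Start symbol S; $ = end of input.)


$ ∈ FOLLOW(S). For each A -> αBβ: add FIRST(β)\{ε} to FOLLOW(B); if β nullable, add FOLLOW(A).
FOLLOW(S) = {$}


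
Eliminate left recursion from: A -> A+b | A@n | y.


Left-recursive alternatives: A+b, A@n; non-recursive: y
Introduce A': A -> yA', A' -> +bA' | @nA' | ε


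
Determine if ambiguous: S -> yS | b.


right-linear, alternatives start with distinct terminals 'y' vs 'b': unique leftmost derivation
Unambiguous


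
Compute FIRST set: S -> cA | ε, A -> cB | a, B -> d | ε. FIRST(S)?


Per alternative of S: FIRST(cA) = {c}; FIRST(ε) = {ε}
FIRST(S) = {c, ε}


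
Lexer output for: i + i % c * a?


Scan left to right, longest-match per lexeme
Tokens: ID(i), OP(+), ID(i), OP(%), ID(c), OP(*), ID(a)


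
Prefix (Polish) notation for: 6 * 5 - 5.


left-to-right (same/higher precedence on left): tree is (- (* 6 5) 5)
Prefix: - * 6 5 5


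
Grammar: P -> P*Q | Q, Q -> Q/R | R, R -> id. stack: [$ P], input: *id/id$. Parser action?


shift '*' to continue P -> P*Q
Action: shift


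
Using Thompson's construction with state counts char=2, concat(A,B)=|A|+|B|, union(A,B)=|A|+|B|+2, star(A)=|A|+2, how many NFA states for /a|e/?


Syntax tree has 2 char leaf(s), 1 union(s), 0 star(s)
chars contribute 2×2 = 4; each union adds +2; each star adds +2
Total: 4 + 2 + 0 = 6 states


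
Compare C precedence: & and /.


'/' is multiplicative (level 10); '&' is bitwise AND (level 5)
Higher level binds tighter
'/' has higher precedence than '&'


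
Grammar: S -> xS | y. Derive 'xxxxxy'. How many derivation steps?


Derivation: S => xS => xxS => xxxS => xxxxS => xxxxxS => xxxxxy
Steps: 6


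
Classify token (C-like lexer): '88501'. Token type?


Pattern: digits only
Type: INTEGER_LITERAL


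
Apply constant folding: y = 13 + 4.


13 + 4 = 17 at compile time
Optimized: y = 17


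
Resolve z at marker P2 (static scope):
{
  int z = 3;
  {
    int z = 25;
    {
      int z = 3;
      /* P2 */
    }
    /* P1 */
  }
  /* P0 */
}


z declared in the same block as P2
z = 3


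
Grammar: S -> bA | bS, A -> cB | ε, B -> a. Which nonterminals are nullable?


A nonterminal is nullable iff some alternative derives ε (directly, or every symbol in it is nullable)
Nullable: {A}


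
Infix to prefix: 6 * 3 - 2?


left-to-right (same/higher precedence on left): tree is (- (* 6 3) 2)
Prefix: - * 6 3 2


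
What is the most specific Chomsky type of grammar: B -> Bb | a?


Left-linear: every RHS is a terminal or one nonterminal followed by a terminal
Classification: Type 3 (Regular)


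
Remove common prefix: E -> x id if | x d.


Common prefix: 'x'
Factored: E -> x E', E' -> id if | d


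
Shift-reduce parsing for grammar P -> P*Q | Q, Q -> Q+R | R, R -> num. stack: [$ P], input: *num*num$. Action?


shift '*' to continue P -> P*Q
Action: shift


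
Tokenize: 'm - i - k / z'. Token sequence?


Scan left to right, longest-match per lexeme
Tokens: ID(m), OP(-), ID(i), OP(-), ID(k), OP(/), ID(z)


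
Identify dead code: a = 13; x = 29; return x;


a is assigned but never read
Dead: 'a = 13'


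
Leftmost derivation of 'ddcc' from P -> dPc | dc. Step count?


Derivation: P => dPc => ddcc
Steps: 2


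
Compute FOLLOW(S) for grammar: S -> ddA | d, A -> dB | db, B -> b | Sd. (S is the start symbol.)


$ ∈ FOLLOW(S). For each A -> αBβ: add FIRST(β)\{ε} to FOLLOW(B); if β nullable, add FOLLOW(A).
FOLLOW(S) = {$, d}


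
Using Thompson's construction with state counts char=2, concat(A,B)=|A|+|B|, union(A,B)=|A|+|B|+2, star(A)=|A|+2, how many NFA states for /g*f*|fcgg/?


Syntax tree has 6 char leaf(s), 1 union(s), 2 star(s)
chars contribute 6×2 = 12; each union adds +2; each star adds +2
Total: 12 + 2 + 4 = 18 states


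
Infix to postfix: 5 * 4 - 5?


Left to right (same or higher precedence on left)
Postfix: 5 4 * 5 -


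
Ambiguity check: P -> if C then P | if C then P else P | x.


dangling else: 'if C then if C then x else x' parses two ways
Ambiguous


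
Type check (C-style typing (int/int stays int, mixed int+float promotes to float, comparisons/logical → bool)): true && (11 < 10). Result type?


Operand types: bool && bool
Rule: logical operators take bool operands and yield bool
Result type: bool


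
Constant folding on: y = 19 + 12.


19 + 12 = 31 at compile time
Optimized: y = 31


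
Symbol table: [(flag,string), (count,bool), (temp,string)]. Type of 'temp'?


Lookup 'temp' → type string


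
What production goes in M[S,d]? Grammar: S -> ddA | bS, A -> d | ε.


For [S, d]: 'd' ∈ FIRST(ddA)
Entry: S -> ddA


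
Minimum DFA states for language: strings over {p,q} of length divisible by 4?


Track length mod 4: states 0..3, accept at 0
Minimal DFA: 4 states


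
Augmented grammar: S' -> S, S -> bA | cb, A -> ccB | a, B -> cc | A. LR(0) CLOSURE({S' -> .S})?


Start: S' -> .S
For each item with dot before a nonterminal B, add B -> .γ for every B-production
Closure: [S' -> .S, S -> .bA, S -> .cb]


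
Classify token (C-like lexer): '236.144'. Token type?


Pattern: digits with a decimal point
Type: FLOAT_LITERAL


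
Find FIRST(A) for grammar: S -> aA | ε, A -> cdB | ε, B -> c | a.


Per alternative of A: FIRST(cdB) = {c}; FIRST(ε) = {ε}
FIRST(A) = {c, ε}


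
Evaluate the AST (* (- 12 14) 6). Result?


Evaluate inner: (- 12 14) = -2
Evaluate root: (* -2 6) = -12
Result: -12


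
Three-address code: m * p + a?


Break into single-operator statements:
t1 = m * p
t2 = t1 + a


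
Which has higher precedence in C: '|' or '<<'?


'<<' is shift (level 8); '|' is bitwise OR (level 3)
Higher level binds tighter
'<<' has higher precedence than '|'


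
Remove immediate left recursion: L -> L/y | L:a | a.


Left-recursive alternatives: L/y, L:a; non-recursive: a
Introduce L': L -> aL', L' -> /yL' | :aL' | ε


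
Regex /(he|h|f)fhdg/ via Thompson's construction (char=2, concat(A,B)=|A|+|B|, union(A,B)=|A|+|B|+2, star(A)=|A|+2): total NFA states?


Syntax tree has 8 char leaf(s), 2 union(s), 0 star(s)
chars contribute 8×2 = 16; each union adds +2; each star adds +2
Total: 16 + 4 + 0 = 20 states


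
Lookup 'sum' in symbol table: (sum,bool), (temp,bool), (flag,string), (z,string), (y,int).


Lookup 'sum' → type bool


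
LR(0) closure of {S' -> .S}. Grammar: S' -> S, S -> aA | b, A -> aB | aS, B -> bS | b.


Start: S' -> .S
For each item with dot before a nonterminal B, add B -> .γ for every B-production
Closure: [S' -> .S, S -> .aA, S -> .b]


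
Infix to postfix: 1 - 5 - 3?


Left to right (same or higher precedence on left)
Postfix: 1 5 - 3 -


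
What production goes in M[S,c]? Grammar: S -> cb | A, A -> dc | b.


For [S, c]: 'c' ∈ FIRST(cb)
Entry: S -> cb


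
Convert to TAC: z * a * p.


Break into single-operator statements:
t1 = z * a
t2 = t1 * p


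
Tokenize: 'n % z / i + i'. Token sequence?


Scan left to right, longest-match per lexeme
Tokens: ID(n), OP(%), ID(z), OP(/), ID(i), OP(+), ID(i)


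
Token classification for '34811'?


Pattern: digits only
Type: INTEGER_LITERAL


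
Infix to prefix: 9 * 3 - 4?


left-to-right (same/higher precedence on left): tree is (- (* 9 3) 4)
Prefix: - * 9 3 4


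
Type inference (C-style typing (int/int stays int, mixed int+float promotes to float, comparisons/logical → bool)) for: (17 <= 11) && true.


Operand types: bool && bool
Rule: logical operators take bool operands and yield bool
Result type: bool


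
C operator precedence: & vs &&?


'&' is bitwise AND (level 5); '&&' is logical AND (level 2)
Higher level binds tighter
'&' has higher precedence than '&&'


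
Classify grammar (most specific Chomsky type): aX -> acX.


LHS has context (more than one symbol) and |LHS| ≤ |RHS|
Classification: Type 1 (Context-Sensitive)


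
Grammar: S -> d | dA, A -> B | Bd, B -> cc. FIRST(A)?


Per alternative of A: FIRST(B) = {c}; FIRST(Bd) = {c}
FIRST(A) = {c}


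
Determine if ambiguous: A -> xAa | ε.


balanced x^n…a^n: each string has a unique parse
Unambiguous


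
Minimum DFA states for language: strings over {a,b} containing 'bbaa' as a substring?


KMP-style automaton: 4 progress states + 1 absorbing accept = 5
Minimal DFA: 5 states


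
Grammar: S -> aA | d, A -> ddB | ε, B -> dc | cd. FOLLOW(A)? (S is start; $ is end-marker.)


$ ∈ FOLLOW(S). For each A -> αBβ: add FIRST(β)\{ε} to FOLLOW(B); if β nullable, add FOLLOW(A).
FOLLOW(A) = {$}


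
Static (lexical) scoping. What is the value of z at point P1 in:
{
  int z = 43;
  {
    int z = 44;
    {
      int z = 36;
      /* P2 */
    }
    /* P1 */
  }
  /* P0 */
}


z declared in the same block as P1
z = 44


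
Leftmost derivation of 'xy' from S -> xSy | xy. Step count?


Derivation: S => xy
Steps: 1


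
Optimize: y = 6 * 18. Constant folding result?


6 * 18 = 108 at compile time
Optimized: y = 108


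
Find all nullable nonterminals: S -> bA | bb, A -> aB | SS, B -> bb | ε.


A nonterminal is nullable iff some alternative derives ε (directly, or every symbol in it is nullable)
Nullable: {B}


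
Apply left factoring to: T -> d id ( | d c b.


Common prefix: 'd'
Factored: T -> d T', T' -> id ( | c b


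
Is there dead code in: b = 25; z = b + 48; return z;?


b is read by z's definition; z is returned
No dead code


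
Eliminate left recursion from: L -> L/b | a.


Left-recursive alternatives: L/b; non-recursive: a
Introduce L': L -> aL', L' -> /bL' | ε


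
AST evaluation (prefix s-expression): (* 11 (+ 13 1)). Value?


Evaluate inner: (+ 13 1) = 14
Evaluate root: (* 11 14) = 154
Result: 154


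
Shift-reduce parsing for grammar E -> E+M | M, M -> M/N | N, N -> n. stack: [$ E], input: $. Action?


start symbol E on stack, input exhausted
Action: accept


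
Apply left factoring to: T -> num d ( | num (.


Common prefix: 'num'
Factored: T -> num T', T' -> d ( | (


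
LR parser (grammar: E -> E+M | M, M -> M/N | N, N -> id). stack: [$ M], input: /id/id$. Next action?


shift '/' to continue M -> M/N
Action: shift


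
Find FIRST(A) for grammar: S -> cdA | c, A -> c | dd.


Per alternative of A: FIRST(c) = {c}; FIRST(dd) = {d}
FIRST(A) = {c, d}


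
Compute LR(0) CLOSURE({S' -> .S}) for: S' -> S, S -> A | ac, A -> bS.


Start: S' -> .S
For each item with dot before a nonterminal B, add B -> .γ for every B-production
Closure: [S' -> .S, S -> .A, S -> .ac, A -> .bS]


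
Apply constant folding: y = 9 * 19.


9 * 19 = 171 at compile time
Optimized: y = 171


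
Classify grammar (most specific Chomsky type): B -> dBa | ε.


Single nonterminal LHS, but d^n a^n is not regular
Classification: Type 2 (Context-Free)


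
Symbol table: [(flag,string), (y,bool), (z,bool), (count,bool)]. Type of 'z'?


Lookup 'z' → type bool


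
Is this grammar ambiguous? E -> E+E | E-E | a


'a+a-a' has two parse trees (no precedence encoded between + and -)
Ambiguous


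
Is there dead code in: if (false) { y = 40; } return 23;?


condition is constant false, so the whole block is unreachable
Dead: 'if (false) { y = 40; }'


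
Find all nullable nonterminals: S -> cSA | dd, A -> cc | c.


A nonterminal is nullable iff some alternative derives ε (directly, or every symbol in it is nullable)
Nullable: {}


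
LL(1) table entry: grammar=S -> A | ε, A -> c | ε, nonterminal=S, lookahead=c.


For [S, c]: 'c' ∈ FIRST(A)
Entry: S -> A


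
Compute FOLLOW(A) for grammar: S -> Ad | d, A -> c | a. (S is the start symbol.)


$ ∈ FOLLOW(S). For each A -> αBβ: add FIRST(β)\{ε} to FOLLOW(B); if β nullable, add FOLLOW(A).
FOLLOW(A) = {d}


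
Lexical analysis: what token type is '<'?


Pattern: operator symbol
Type: OPERATOR


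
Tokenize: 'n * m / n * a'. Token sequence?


Scan left to right, longest-match per lexeme
Tokens: ID(n), OP(*), ID(m), OP(/), ID(n), OP(*), ID(a)


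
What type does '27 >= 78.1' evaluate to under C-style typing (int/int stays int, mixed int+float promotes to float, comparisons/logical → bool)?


Operand types: int >= float
Rule: comparison yields bool
Result type: bool
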